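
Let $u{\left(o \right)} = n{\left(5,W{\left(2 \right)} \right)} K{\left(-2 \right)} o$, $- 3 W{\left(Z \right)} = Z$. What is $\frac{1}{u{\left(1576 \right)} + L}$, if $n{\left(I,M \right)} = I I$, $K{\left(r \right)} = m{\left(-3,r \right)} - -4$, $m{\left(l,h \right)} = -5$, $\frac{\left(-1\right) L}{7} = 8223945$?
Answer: $- \frac{1}{57607015} \approx -1.7359 \cdot 10^{-8}$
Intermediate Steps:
$L = -57567615$ ($L = \left(-7\right) 8223945 = -57567615$)
$K{\left(r \right)} = -1$ ($K{\left(r \right)} = -5 - -4 = -5 + 4 = -1$)
$W{\left(Z \right)} = - \frac{Z}{3}$
$n{\left(I,M \right)} = I^{2}$
$u{\left(o \right)} = - 25 o$ ($u{\left(o \right)} = 5^{2} \left(-1\right) o = 25 \left(-1\right) o = - 25 o$)
$\frac{1}{u{\left(1576 \right)} + L} = \frac{1}{\left(-25\right) 1576 - 57567615} = \frac{1}{-39400 - 57567615} = \frac{1}{-57607015} = - \frac{1}{57607015}$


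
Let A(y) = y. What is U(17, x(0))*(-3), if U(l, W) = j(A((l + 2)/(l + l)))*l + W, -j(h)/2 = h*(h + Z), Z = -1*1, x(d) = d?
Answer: -855/34 ≈ -25.147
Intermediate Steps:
Z = -1
j(h) = -2*h*(-1 + h) (j(h) = -2*h*(h - 1) = -2*h*(-1 + h))
U(l, W) = W + (1 - (2 + l)/(2*l))*(2 + l) (U(l, W) = (2*((l + 2)/(l + l))*(1 - (l + 2)/(l + l)))*l + W = (2*((2 + l)/((2*l)))*(1 - (2 + l)/(2*l)))*l + W = (2*((2 + l)*(1/(2*l)))*(1 - (2 + l)*1/(2*l)))*l + W = (2*((2 + l)/(2*l))*(1 - (2 + l)/(2*l)))*l + W = ((1 - (2 + l)/(2*l))*(2 + l)/l)*l + W = (1 - (2 + l)/(2*l))*(2 + l) + W = W + (1 - (2 + l)/(2*l))*(2 + l))
U(17, x(0))*(-3) = (0 + (½)*17 - 2/17)*(-3) = (0 + 17/2 - 2*1/17)*(-3) = (0 + 17/2 - 2/17)*(-3) = (285/34)*(-3) = -855/34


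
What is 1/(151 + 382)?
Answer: 1/533 ≈ 0.0018762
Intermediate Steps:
1/(151 + 382) = 1/533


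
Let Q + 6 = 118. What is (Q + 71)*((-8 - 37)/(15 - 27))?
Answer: 2745/4 ≈ 686.25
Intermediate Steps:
Q = 112 (Q = -6 + 118 = 112)
(Q + 71)*((-8 - 37)/(15 - 27)) = (112 + 71)*((-8 - 37)/(15 - 27)) = 183*(-45/(-12)) = 183*(-45*(-1/12)) = 183*(15/4) = 2745/4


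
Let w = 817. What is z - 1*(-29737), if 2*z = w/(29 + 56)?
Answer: 5056107/170 ≈ 29742.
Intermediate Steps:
z = 817/170 (z = (817/(29 + 56))/2 = (817/85)/2 = ((1/85)*817)/2 = (1/2)*(817/85) = 817/170 ≈ 4.8059)
z - 1*(-29737) = 817/170 - 1*(-29737) = 817/170 + 29737 = 5056107/170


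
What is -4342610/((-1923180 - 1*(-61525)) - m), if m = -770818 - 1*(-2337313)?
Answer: 434261/342815 ≈ 1.2668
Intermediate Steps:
m = 1566495 (m = -770818 + 2337313 = 1566495)
-4342610/((-1923180 - 1*(-61525)) - m) = -4342610/((-1923180 - 1*(-61525)) - 1*1566495) = -4342610/((-1923180 + 61525) - 1566495) = -4342610/(-1861655 - 1566495) = -4342610/(-3428150) = -4342610*(-1/3428150) = 434261/342815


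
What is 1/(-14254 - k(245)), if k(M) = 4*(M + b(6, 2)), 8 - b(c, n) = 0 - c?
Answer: -1/15290 ≈ -6.5402e-5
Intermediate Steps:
b(c, n) = 8 + c (b(c, n) = 8 - (0 - c) = 8 - (-1)*c = 8 + c)
k(M) = 56 + 4*M (k(M) = 4*(M + (8 + 6)) = 4*(M + 14) = 4*(14 + M) = 56 + 4*M)
1/(-14254 - k(245)) = 1/(-14254 - (56 + 4*245)) = 1/(-14254 - (56 + 980)) = 1/(-14254 - 1*1036) = 1/(-14254 - 1036) = 1/(-15290) = -1/15290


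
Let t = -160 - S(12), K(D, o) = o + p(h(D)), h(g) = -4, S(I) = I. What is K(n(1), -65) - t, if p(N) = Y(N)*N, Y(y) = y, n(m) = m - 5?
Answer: 123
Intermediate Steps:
n(m) = -5 + m
p(N) = N² (p(N) = N*N = N²)
K(D, o) = 16 + o (K(D, o) = o + (-4)² = o + 16 = 16 + o)
t = -172 (t = -160 - 1*12 = -160 - 12 = -172)
K(n(1), -65) - t = (16 - 65) - 1*(-172) = -49 + 172 = 123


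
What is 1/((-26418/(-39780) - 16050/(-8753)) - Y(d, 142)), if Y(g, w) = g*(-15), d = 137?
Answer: 3413670/7023618377 ≈ 0.00048603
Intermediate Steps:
Y(g, w) = -15*g
1/((-26418/(-39780) - 16050/(-8753)) - Y(d, 142)) = 1/((-26418/(-39780) - 16050/(-8753)) - (-15)*137) = 1/((-26418*(-1/39780) - 16050*(-1/8753)) - 1*(-2055)) = 1/((259/390 + 16050/8753) + 2055) = 1/(8526527/3413670 + 2055) = 1/(7023618377/3413670) = 3413670/7023618377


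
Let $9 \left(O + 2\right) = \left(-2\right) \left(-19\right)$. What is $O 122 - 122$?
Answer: $\frac{1342}{9} \approx 149.11$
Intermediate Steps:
$O = \frac{20}{9}$ ($O = -2 + \frac{\left(-2\right) \left(-19\right)}{9} = -2 + \frac{1}{9} \cdot 38 = -2 + \frac{38}{9} = \frac{20}{9} \approx 2.2222$)
$O 122 - 122 = \frac{20}{9} \cdot 122 - 122 = \frac{2440}{9} - 122 = \frac{1342}{9}$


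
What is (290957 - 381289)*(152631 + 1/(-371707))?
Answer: -5124896692130512/371707 ≈ -1.3787e+10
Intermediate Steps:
(290957 - 381289)*(152631 + 1/(-371707)) = -90332*(152631 - 1/371707) = -90332*56734011116/371707 = -5124896692130512/371707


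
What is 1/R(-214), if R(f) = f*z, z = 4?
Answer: -1/856 ≈ -0.0011682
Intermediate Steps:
R(f) = 4*f (R(f) = f*4 = 4*f)
1/R(-214) = 1/(4*(-214)) = 1/(-856) = -1/856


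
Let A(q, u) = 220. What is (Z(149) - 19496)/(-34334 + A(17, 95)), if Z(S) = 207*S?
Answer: -11347/34114 ≈ -0.33262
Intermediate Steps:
(Z(149) - 19496)/(-34334 + A(17, 95)) = (207*149 - 19496)/(-34334 + 220) = (30843 - 19496)/(-34114) = 11347*(-1/34114) = -11347/34114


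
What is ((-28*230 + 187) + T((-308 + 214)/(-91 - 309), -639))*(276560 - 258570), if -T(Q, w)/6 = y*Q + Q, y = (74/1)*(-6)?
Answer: -1012543763/10 ≈ -1.0125e+8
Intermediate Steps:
y = -444 (y = (74*1)*(-6) = 74*(-6) = -444)
T(Q, w) = 2658*Q (T(Q, w) = -6*(-444*Q + Q) = -(-2658)*Q = 2658*Q)
((-28*230 + 187) + T((-308 + 214)/(-91 - 309), -639))*(276560 - 258570) = ((-28*230 + 187) + 2658*((-308 + 214)/(-91 - 309)))*(276560 - 258570) = ((-6440 + 187) + 2658*(-94/(-400)))*17990 = (-6253 + 2658*(-94*(-1/400)))*17990 = (-6253 + 2658*(47/200))*17990 = (-6253 + 62463/100)*17990 = -562837/100*17990 = -1012543763/10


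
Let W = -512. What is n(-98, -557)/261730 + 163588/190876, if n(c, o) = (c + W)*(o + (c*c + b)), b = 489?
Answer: -3812507749/178421341 ≈ -21.368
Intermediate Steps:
n(c, o) = (-512 + c)*(489 + o + c²) (n(c, o) = (c - 512)*(o + (c*c + 489)) = (-512 + c)*(o + (c² + 489)) = (-512 + c)*(o + (489 + c²)) = (-512 + c)*(489 + o + c²))
n(-98, -557)/261730 + 163588/190876 = (-250368 + (-98)³ - 512*(-557) - 512*(-98)² + 489*(-98) - 98*(-557))/261730 + 163588/190876 = (-250368 - 941192 + 285184 - 512*9604 - 47922 + 54586)*(1/261730) + 163588*(1/190876) = (-250368 - 941192 + 285184 - 4917248 - 47922 + 54586)*(1/261730) + 40897/47719 = -5816960*1/261730 + 40897/47719 = -581696/26173 + 40897/47719 = -3812507749/178421341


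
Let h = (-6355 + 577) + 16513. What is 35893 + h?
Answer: 46628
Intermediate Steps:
h = 10735 (h = -5778 + 16513 = 10735)
35893 + h = 35893 + 10735 = 46628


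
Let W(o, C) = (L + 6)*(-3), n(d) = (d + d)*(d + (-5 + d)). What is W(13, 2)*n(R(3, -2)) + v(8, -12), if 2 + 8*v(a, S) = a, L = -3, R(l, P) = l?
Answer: -213/4 ≈ -53.250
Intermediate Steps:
n(d) = 2*d*(-5 + 2*d) (n(d) = (2*d)*(-5 + 2*d) = 2*d*(-5 + 2*d))
v(a, S) = -¼ + a/8
W(o, C) = -9 (W(o, C) = (-3 + 6)*(-3) = 3*(-3) = -9)
W(13, 2)*n(R(3, -2)) + v(8, -12) = -18*3*(-5 + 2*3) + (-¼ + (⅛)*8) = -18*3*(-5 + 6) + (-¼ + 1) = -18*3 + ¾ = -9*6 + ¾ = -54 + ¾ = -213/4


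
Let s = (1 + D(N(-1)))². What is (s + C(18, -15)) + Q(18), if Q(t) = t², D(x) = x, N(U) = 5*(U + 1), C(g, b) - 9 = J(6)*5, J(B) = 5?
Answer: 359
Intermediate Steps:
C(g, b) = 34 (C(g, b) = 9 + 5*5 = 9 + 25 = 34)
N(U) = 5 + 5*U (N(U) = 5*(1 + U) = 5 + 5*U)
s = 1 (s = (1 + (5 + 5*(-1)))² = (1 + (5 - 5))² = (1 + 0)² = 1² = 1)
(s + C(18, -15)) + Q(18) = (1 + 34) + 18² = 35 + 324 = 359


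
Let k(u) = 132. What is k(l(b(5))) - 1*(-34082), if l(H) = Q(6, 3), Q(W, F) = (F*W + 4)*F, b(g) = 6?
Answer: 34214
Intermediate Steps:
Q(W, F) = F*(4 + F*W) (Q(W, F) = (4 + F*W)*F = F*(4 + F*W))
l(H) = 66 (l(H) = 3*(4 + 3*6) = 3*(4 + 18) = 3*22 = 66)
k(l(b(5))) - 1*(-34082) = 132 - 1*(-34082) = 132 + 34082 = 34214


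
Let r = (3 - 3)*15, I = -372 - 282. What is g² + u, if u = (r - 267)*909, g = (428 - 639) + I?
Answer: 505522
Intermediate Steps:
I = -654
g = -865 (g = (428 - 639) - 654 = -211 - 654 = -865)
r = 0 (r = 0*15 = 0)
u = -242703 (u = (0 - 267)*909 = -267*909 = -242703)
g² + u = (-865)² - 242703 = 748225 - 242703 = 505522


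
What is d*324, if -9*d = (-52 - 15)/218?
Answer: 1206/109 ≈ 11.064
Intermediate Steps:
d = 67/1962 (d = -(-52 - 15)/(9*218) = -(-67)/(9*218) = -⅑*(-67/218) = 67/1962 ≈ 0.034149)
d*324 = (67/1962)*324 = 1206/109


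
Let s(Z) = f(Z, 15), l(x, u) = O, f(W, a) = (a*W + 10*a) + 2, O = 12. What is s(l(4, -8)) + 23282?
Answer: 23614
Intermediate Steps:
f(W, a) = 2 + 10*a + W*a (f(W, a) = (W*a + 10*a) + 2 = (10*a + W*a) + 2 = 2 + 10*a + W*a)
l(x, u) = 12
s(Z) = 152 + 15*Z (s(Z) = 2 + 10*15 + Z*15 = 2 + 150 + 15*Z = 152 + 15*Z)
s(l(4, -8)) + 23282 = (152 + 15*12) + 23282 = (152 + 180) + 23282 = 332 + 23282 = 23614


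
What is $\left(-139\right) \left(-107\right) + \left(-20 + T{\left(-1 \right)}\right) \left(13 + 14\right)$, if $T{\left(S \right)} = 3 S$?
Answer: $14252$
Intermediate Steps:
$\left(-139\right) \left(-107\right) + \left(-20 + T{\left(-1 \right)}\right) \left(13 + 14\right) = \left(-139\right) \left(-107\right) + \left(-20 + 3 \left(-1\right)\right) \left(13 + 14\right) = 14873 + \left(-20 - 3\right) 27 = 14873 - 621 = 14252$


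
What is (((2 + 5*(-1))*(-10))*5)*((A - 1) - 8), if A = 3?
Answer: -900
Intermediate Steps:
(((2 + 5*(-1))*(-10))*5)*((A - 1) - 8) = (((2 + 5*(-1))*(-10))*5)*((3 - 1) - 8) = (((2 - 5)*(-10))*5)*(2 - 8) = (-3*(-10)*5)*(-6) = (30*5)*(-6) = 150*(-6) = -900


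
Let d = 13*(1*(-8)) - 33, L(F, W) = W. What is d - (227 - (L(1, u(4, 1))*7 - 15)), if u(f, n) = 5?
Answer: -344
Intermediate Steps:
d = -137 (d = 13*(-8) - 33 = -104 - 33 = -137)
d - (227 - (L(1, u(4, 1))*7 - 15)) = -137 - (227 - (5*7 - 15)) = -137 - (227 - (35 - 15)) = -137 - (227 - 1*20) = -137 - (227 - 20) = -137 - 1*207 = -137 - 207 = -344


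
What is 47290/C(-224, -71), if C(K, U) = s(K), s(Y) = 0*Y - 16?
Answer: -23645/8 ≈ -2955.6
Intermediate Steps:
s(Y) = -16 (s(Y) = 0 - 16 = -16)
C(K, U) = -16
47290/C(-224, -71) = 47290/(-16) = 47290*(-1/16) = -23645/8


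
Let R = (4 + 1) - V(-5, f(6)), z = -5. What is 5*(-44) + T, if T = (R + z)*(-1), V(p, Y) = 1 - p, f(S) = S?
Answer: -214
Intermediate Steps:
R = -1 (R = (4 + 1) - (1 - 1*(-5)) = 5 - (1 + 5) = 5 - 1*6 = 5 - 6 = -1)
T = 6 (T = (-1 - 5)*(-1) = -6*(-1) = 6)
5*(-44) + T = 5*(-44) + 6 = -220 + 6 = -214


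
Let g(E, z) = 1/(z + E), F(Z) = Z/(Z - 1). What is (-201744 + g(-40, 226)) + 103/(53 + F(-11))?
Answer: -24278045905/120342 ≈ -2.0174e+5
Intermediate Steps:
F(Z) = Z/(-1 + Z)
g(E, z) = 1/(E + z)
(-201744 + g(-40, 226)) + 103/(53 + F(-11)) = (-201744 + 1/(-40 + 226)) + 103/(53 - 11/(-1 - 11)) = (-201744 + 1/186) + 103/(53 - 11/(-12)) = (-201744 + 1/186) + 103/(53 - 11*(-1/12)) = -37524383/186 + 103/(53 + 11/12) = -37524383/186 + 103/(647/12) = -37524383/186 + 103*(12/647) = -37524383/186 + 1236/647 = -24278045905/120342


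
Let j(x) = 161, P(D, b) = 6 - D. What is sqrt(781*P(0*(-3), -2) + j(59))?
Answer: sqrt(4847) ≈ 69.620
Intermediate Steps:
sqrt(781*P(0*(-3), -2) + j(59)) = sqrt(781*(6 - 0*(-3)) + 161) = sqrt(781*(6 - 1*0) + 161) = sqrt(781*(6 + 0) + 161) = sqrt(781*6 + 161) = sqrt(4686 + 161) = sqrt(4847)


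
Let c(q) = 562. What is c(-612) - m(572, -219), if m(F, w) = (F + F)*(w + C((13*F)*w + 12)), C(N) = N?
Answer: 1863223066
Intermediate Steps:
m(F, w) = 2*F*(12 + w + 13*F*w) (m(F, w) = (F + F)*(w + ((13*F)*w + 12)) = (2*F)*(w + (13*F*w + 12)) = (2*F)*(w + (12 + 13*F*w)) = (2*F)*(12 + w + 13*F*w) = 2*F*(12 + w + 13*F*w))
c(-612) - m(572, -219) = 562 - 2*572*(12 - 219 + 13*572*(-219)) = 562 - 2*572*(12 - 219 - 1628484) = 562 - 2*572*(-1628691) = 562 - 1*(-1863222504) = 562 + 1863222504 = 1863223066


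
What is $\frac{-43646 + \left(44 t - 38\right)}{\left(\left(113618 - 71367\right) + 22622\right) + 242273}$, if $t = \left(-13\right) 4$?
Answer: $- \frac{7662}{51191} \approx -0.14967$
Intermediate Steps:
$t = -52$
$\frac{-43646 + \left(44 t - 38\right)}{\left(\left(113618 - 71367\right) + 22622\right) + 242273} = \frac{-43646 + \left(44 \left(-52\right) - 38\right)}{\left(\left(113618 - 71367\right) + 22622\right) + 242273} = \frac{-43646 - 2326}{\left(42251 + 22622\right) + 242273} = \frac{-43646 - 2326}{64873 + 242273} = - \frac{45972}{307146} = \left(-45972\right) \frac{1}{307146} = - \frac{7662}{51191}$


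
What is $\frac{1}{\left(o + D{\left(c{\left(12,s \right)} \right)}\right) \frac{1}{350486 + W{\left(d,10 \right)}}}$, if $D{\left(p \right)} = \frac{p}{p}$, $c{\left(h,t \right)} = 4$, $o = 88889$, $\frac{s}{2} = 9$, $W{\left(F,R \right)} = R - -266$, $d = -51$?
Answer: $\frac{175381}{44445} \approx 3.946$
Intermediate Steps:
$W{\left(F,R \right)} = 266 + R$ ($W{\left(F,R \right)} = R + 266 = 266 + R$)
$s = 18$ ($s = 2 \cdot 9 = 18$)
$D{\left(p \right)} = 1$
$\frac{1}{\left(o + D{\left(c{\left(12,s \right)} \right)}\right) \frac{1}{350486 + W{\left(d,10 \right)}}} = \frac{1}{\left(88889 + 1\right) \frac{1}{350486 + \left(266 + 10\right)}} = \frac{1}{88890 \frac{1}{350486 + 276}} = \frac{1}{88890 \cdot \frac{1}{350762}} = \frac{1}{\frac{44445}{175381}} = \frac{175381}{44445}$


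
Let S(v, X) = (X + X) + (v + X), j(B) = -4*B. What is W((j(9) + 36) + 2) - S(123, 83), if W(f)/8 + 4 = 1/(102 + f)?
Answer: -5251/13 ≈ -403.92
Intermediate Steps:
S(v, X) = v + 3*X (S(v, X) = 2*X + (X + v) = v + 3*X)
W(f) = -32 + 8/(102 + f)
W((j(9) + 36) + 2) - S(123, 83) = 8*(-407 - 4*((-4*9 + 36) + 2))/(102 + ((-4*9 + 36) + 2)) - (123 + 3*83) = 8*(-407 - 4*((-36 + 36) + 2))/(102 + ((-36 + 36) + 2)) - (123 + 249) = 8*(-407 - 4*(0 + 2))/(102 + (0 + 2)) - 1*372 = 8*(-407 - 4*2)/(102 + 2) - 372 = 8*(-407 - 8)/104 - 372 = 8*(1/104)*(-415) - 372 = -415/13 - 372 = -5251/13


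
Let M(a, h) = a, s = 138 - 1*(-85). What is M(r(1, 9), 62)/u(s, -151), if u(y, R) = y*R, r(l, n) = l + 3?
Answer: -4/33673 ≈ -0.00011879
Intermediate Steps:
r(l, n) = 3 + l
s = 223 (s = 138 + 85 = 223)
u(y, R) = R*y
M(r(1, 9), 62)/u(s, -151) = (3 + 1)/((-151*223)) = 4/(-33673) = 4*(-1/33673) = -4/33673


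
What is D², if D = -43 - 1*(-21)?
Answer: 484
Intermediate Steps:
D = -22 (D = -43 + 21 = -22)
D² = (-22)² = 484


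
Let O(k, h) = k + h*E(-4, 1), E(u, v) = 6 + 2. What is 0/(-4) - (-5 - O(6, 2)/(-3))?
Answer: -7/3 ≈ -2.3333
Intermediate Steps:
E(u, v) = 8
O(k, h) = k + 8*h (O(k, h) = k + h*8 = k + 8*h)
0/(-4) - (-5 - O(6, 2)/(-3)) = 0/(-4) - (-5 - (6 + 8*2)/(-3)) = 0*(-1/4) - (-5 - (6 + 16)*(-1)/3) = 0 - (-5 - 22*(-1)/3) = 0 - (-5 - 1*(-22/3)) = 0 - (-5 + 22/3) = 0 - 1*7/3 = 0 - 7/3 = -7/3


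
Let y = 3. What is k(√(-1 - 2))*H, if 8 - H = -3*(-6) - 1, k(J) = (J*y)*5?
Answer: -135*I*√3 ≈ -233.83*I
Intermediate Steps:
k(J) = 15*J (k(J) = (J*3)*5 = (3*J)*5 = 15*J)
H = -9 (H = 8 - (-3*(-6) - 1) = 8 - (18 - 1) = 8 - 1*17 = 8 - 17 = -9)
k(√(-1 - 2))*H = (15*√(-1 - 2))*(-9) = (15*√(-3))*(-9) = (15*(I*√3))*(-9) = (15*I*√3)*(-9) = -135*I*√3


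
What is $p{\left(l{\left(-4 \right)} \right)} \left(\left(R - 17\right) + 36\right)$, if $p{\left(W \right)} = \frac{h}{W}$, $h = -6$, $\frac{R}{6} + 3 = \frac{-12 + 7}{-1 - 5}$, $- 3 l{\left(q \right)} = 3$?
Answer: $36$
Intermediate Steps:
$l{\left(q \right)} = -1$ ($l{\left(q \right)} = \left(- \frac{1}{3}\right) 3 = -1$)
$R = -13$ ($R = -18 + 6 \frac{-12 + 7}{-1 - 5} = -18 + 6 \left(- \frac{5}{-6}\right) = -18 + 6 \left(\left(-5\right) \left(- \frac{1}{6}\right)\right) = -18 + 6 \cdot \frac{5}{6} = -18 + 5 = -13$)
$p{\left(W \right)} = - \frac{6}{W}$
$p{\left(l{\left(-4 \right)} \right)} \left(\left(R - 17\right) + 36\right) = - \frac{6}{-1} \left(\left(-13 - 17\right) + 36\right) = \left(-6\right) \left(-1\right) \left(-30 + 36\right) = 6 \cdot 6 = 36$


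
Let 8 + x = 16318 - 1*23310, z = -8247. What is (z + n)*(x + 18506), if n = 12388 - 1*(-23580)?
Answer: 318957826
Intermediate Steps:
n = 35968 (n = 12388 + 23580 = 35968)
x = -7000 (x = -8 + (16318 - 1*23310) = -8 + (16318 - 23310) = -8 - 6992 = -7000)
(z + n)*(x + 18506) = (-8247 + 35968)*(-7000 + 18506) = 27721*11506 = 318957826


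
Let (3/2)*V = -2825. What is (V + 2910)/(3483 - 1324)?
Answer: 3080/6477 ≈ 0.47553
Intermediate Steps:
V = -5650/3 (V = (⅔)*(-2825) = -5650/3 ≈ -1883.3)
(V + 2910)/(3483 - 1324) = (-5650/3 + 2910)/(3483 - 1324) = (3080/3)/2159 = (3080/3)*(1/2159) = 3080/6477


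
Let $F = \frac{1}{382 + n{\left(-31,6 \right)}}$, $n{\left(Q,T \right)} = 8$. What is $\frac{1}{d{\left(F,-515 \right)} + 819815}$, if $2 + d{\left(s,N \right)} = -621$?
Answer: $\frac{1}{819192} \approx 1.2207 \cdot 10^{-6}$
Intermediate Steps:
$F = \frac{1}{390}$ ($F = \frac{1}{382 + 8} = \frac{1}{390} \approx 0.0025641$)
$d{\left(s,N \right)} = -623$ ($d{\left(s,N \right)} = -2 - 621 = -623$)
$\frac{1}{d{\left(F,-515 \right)} + 819815} = \frac{1}{-623 + 819815} = \frac{1}{819192}$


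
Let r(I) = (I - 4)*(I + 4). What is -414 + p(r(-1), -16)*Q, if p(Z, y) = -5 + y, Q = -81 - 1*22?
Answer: 1749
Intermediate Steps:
Q = -103 (Q = -81 - 22 = -103)
r(I) = (-4 + I)*(4 + I)
-414 + p(r(-1), -16)*Q = -414 + (-5 - 16)*(-103) = -414 - 21*(-103) = -414 + 2163 = 1749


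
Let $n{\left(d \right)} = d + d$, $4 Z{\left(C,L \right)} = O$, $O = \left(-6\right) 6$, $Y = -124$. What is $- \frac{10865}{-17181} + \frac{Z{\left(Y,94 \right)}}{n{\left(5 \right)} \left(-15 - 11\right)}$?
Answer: $\frac{2979529}{4467060} \approx 0.667$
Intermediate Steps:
$O = -36$
$Z{\left(C,L \right)} = -9$ ($Z{\left(C,L \right)} = \frac{1}{4} \left(-36\right) = -9$)
$n{\left(d \right)} = 2 d$
$- \frac{10865}{-17181} + \frac{Z{\left(Y,94 \right)}}{n{\left(5 \right)} \left(-15 - 11\right)} = - \frac{10865}{-17181} - \frac{9}{2 \cdot 5 \left(-15 - 11\right)} = \left(-10865\right) \left(- \frac{1}{17181}\right) - \frac{9}{10 \left(-26\right)} = \frac{10865}{17181} - \frac{9}{-260} = \frac{10865}{17181} - - \frac{9}{260} = \frac{10865}{17181} + \frac{9}{260} = \frac{2979529}{4467060}$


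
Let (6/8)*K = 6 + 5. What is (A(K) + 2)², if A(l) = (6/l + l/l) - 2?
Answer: 961/484 ≈ 1.9855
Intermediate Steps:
K = 44/3 (K = 4*(6 + 5)/3 = (4/3)*11 = 44/3 ≈ 14.667)
A(l) = -1 + 6/l (A(l) = (6/l + 1) - 2 = (1 + 6/l) - 2 = -1 + 6/l)
(A(K) + 2)² = ((6 - 1*44/3)/(44/3) + 2)² = (3*(6 - 44/3)/44 + 2)² = ((3/44)*(-26/3) + 2)² = (-13/22 + 2)² = (31/22)² = 961/484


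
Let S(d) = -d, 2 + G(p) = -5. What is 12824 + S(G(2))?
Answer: 12831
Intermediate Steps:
G(p) = -7 (G(p) = -2 - 5 = -7)
12824 + S(G(2)) = 12824 - 1*(-7) = 12824 + 7 = 12831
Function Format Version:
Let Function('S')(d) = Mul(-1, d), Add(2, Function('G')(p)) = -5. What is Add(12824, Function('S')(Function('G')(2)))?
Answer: 12831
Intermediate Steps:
Function('G')(p) = -7 (Function('G')(p) = Add(-2, -5) = -7)
Add(12824, Function('S')(Function('G')(2))) = Add(12824, Mul(-1, -7)) = Add(12824, 7) = 12831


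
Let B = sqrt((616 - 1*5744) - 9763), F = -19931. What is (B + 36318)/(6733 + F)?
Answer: -18159/6599 - I*sqrt(14891)/13198 ≈ -2.7518 - 0.009246*I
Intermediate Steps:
B = I*sqrt(14891) (B = sqrt((616 - 5744) - 9763) = sqrt(-5128 - 9763) = sqrt(-14891) = I*sqrt(14891) ≈ 122.03*I)
(B + 36318)/(6733 + F) = (I*sqrt(14891) + 36318)/(6733 - 19931) = (36318 + I*sqrt(14891))/(-13198) = (36318 + I*sqrt(14891))*(-1/13198) = -18159/6599 - I*sqrt(14891)/13198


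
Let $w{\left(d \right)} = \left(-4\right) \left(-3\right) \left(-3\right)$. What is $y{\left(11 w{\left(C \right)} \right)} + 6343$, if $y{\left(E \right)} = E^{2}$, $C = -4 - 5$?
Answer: $163159$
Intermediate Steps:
$C = -9$ ($C = -4 - 5 = -9$)
$w{\left(d \right)} = -36$ ($w{\left(d \right)} = 12 \left(-3\right) = -36$)
$y{\left(11 w{\left(C \right)} \right)} + 6343 = \left(11 \left(-36\right)\right)^{2} + 6343 = \left(-396\right)^{2} + 6343 = 156816 + 6343 = 163159$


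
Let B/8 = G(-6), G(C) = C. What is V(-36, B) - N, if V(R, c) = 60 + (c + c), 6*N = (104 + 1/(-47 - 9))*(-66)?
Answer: 62037/56 ≈ 1107.8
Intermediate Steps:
N = -64053/56 (N = ((104 + 1/(-47 - 9))*(-66))/6 = ((104 + 1/(-56))*(-66))/6 = ((104 - 1/56)*(-66))/6 = ((5823/56)*(-66))/6 = (1/6)*(-192159/28) = -64053/56 ≈ -1143.8)
B = -48 (B = 8*(-6) = -48)
V(R, c) = 60 + 2*c
V(-36, B) - N = (60 + 2*(-48)) - 1*(-64053/56) = (60 - 96) + 64053/56 = -36 + 64053/56 = 62037/56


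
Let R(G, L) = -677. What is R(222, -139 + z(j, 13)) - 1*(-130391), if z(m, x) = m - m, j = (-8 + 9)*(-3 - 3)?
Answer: 129714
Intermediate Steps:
j = -6 (j = 1*(-6) = -6)
z(m, x) = 0
R(222, -139 + z(j, 13)) - 1*(-130391) = -677 - 1*(-130391) = -677 + 130391 = 129714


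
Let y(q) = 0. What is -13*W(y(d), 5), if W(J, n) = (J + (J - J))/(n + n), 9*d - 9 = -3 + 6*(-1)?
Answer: 0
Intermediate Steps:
d = 0 (d = 1 + (-3 + 6*(-1))/9 = 1 + (-3 - 6)/9 = 1 + (⅑)*(-9) = 1 - 1 = 0)
W(J, n) = J/(2*n) (W(J, n) = (J + 0)/((2*n)) = J*(1/(2*n)) = J/(2*n))
-13*W(y(d), 5) = -13*0/(2*5) = -13*0 = 0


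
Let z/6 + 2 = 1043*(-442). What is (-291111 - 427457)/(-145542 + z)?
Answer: 359284/1455795 ≈ 0.24680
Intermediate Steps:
z = -2766048 (z = -12 + 6*(1043*(-442)) = -12 + 6*(-461006) = -12 - 2766036 = -2766048)
(-291111 - 427457)/(-145542 + z) = (-291111 - 427457)/(-145542 - 2766048) = -718568/(-2911590) = -718568*(-1/2911590) = 359284/1455795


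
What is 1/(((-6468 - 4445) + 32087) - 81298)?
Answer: -1/60124 ≈ -1.6632e-5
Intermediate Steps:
1/(((-6468 - 4445) + 32087) - 81298) = 1/((-10913 + 32087) - 81298) = 1/(21174 - 81298) = 1/(-60124) = -1/60124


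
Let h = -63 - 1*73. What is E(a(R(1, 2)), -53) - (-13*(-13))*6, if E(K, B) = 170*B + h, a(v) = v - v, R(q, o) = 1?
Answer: -10160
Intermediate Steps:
h = -136 (h = -63 - 73 = -136)
a(v) = 0
E(K, B) = -136 + 170*B (E(K, B) = 170*B - 136 = -136 + 170*B)
E(a(R(1, 2)), -53) - (-13*(-13))*6 = (-136 + 170*(-53)) - (-13*(-13))*6 = (-136 - 9010) - 169*6 = -9146 - 1*1014 = -9146 - 1014 = -10160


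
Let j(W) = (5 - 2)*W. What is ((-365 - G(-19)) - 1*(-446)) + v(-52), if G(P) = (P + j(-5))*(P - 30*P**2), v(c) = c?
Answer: -368837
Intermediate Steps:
j(W) = 3*W
G(P) = (-15 + P)*(P - 30*P**2) (G(P) = (P + 3*(-5))*(P - 30*P**2) = (P - 15)*(P - 30*P**2) = (-15 + P)*(P - 30*P**2))
((-365 - G(-19)) - 1*(-446)) + v(-52) = ((-365 - (-19)*(-15 - 30*(-19)**2 + 451*(-19))) - 1*(-446)) - 52 = ((-365 - (-19)*(-15 - 30*361 - 8569)) + 446) - 52 = ((-365 - (-19)*(-15 - 10830 - 8569)) + 446) - 52 = ((-365 - (-19)*(-19414)) + 446) - 52 = ((-365 - 1*368866) + 446) - 52 = ((-365 - 368866) + 446) - 52 = (-369231 + 446) - 52 = -368785 - 52 = -368837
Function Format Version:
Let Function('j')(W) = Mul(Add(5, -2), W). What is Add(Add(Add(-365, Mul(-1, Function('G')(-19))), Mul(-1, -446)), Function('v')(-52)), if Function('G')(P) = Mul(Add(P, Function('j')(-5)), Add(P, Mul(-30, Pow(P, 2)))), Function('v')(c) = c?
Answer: -368837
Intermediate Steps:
Function('j')(W) = Mul(3, W)
Function('G')(P) = Mul(Add(-15, P), Add(P, Mul(-30, Pow(P, 2)))) (Function('G')(P) = Mul(Add(P, Mul(3, -5)), Add(P, Mul(-30, Pow(P, 2)))) = Mul(Add(P, -15), Add(P, Mul(-30, Pow(P, 2)))) = Mul(Add(-15, P), Add(P, Mul(-30, Pow(P, 2)))))
Add(Add(Add(-365, Mul(-1, Function('G')(-19))), Mul(-1, -446)), Function('v')(-52)) = Add(Add(Add(-365, Mul(-1, Mul(-19, Add(-15, Mul(-30, Pow(-19, 2)), Mul(451, -19))))), Mul(-1, -446)), -52) = Add(Add(Add(-365, Mul(-1, Mul(-19, Add(-15, Mul(-30, 361), -8569)))), 446), -52) = Add(Add(Add(-365, Mul(-1, Mul(-19, Add(-15, -10830, -8569)))), 446), -52) = Add(Add(Add(-365, Mul(-1, Mul(-19, -19414))), 446), -52) = Add(Add(Add(-365, Mul(-1, 368866)), 446), -52) = Add(Add(Add(-365, -368866), 446), -52) = Add(Add(-369231, 446), -52) = Add(-368785, -52) = -368837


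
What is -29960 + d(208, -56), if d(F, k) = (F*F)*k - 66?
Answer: -2452810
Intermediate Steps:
d(F, k) = -66 + k*F² (d(F, k) = F²*k - 66 = k*F² - 66 = -66 + k*F²)
-29960 + d(208, -56) = -29960 + (-66 - 56*208²) = -29960 + (-66 - 56*43264) = -29960 + (-66 - 2422784) = -29960 - 2422850 = -2452810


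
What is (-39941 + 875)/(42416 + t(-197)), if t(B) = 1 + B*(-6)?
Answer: -13022/14533 ≈ -0.89603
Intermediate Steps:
t(B) = 1 - 6*B
(-39941 + 875)/(42416 + t(-197)) = (-39941 + 875)/(42416 + (1 - 6*(-197))) = -39066/(42416 + (1 + 1182)) = -39066/(42416 + 1183) = -39066/43599 = -39066*1/43599 = -13022/14533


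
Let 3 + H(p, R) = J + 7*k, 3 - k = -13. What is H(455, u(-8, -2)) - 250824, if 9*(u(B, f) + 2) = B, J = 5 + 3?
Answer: -250707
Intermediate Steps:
k = 16 (k = 3 - 1*(-13) = 3 + 13 = 16)
J = 8
u(B, f) = -2 + B/9
H(p, R) = 117 (H(p, R) = -3 + (8 + 7*16) = -3 + (8 + 112) = -3 + 120 = 117)
H(455, u(-8, -2)) - 250824 = 117 - 250824 = -250707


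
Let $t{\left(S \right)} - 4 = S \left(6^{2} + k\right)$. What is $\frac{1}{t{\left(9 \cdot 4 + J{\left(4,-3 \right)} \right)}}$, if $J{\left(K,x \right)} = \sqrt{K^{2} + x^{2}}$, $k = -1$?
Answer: $\frac{1}{1439} \approx 0.00069493$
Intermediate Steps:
$t{\left(S \right)} = 4 + 35 S$ ($t{\left(S \right)} = 4 + S \left(6^{2} - 1\right) = 4 + S \left(36 - 1\right) = 4 + S 35 = 4 + 35 S$)
$\frac{1}{t{\left(9 \cdot 4 + J{\left(4,-3 \right)} \right)}} = \frac{1}{4 + 35 \left(9 \cdot 4 + \sqrt{4^{2} + \left(-3\right)^{2}}\right)} = \frac{1}{4 + 35 \left(36 + \sqrt{16 + 9}\right)} = \frac{1}{4 + 35 \left(36 + \sqrt{25}\right)} = \frac{1}{4 + 35 \left(36 + 5\right)} = \frac{1}{4 + 35 \cdot 41} = \frac{1}{4 + 1435} = \frac{1}{1439}$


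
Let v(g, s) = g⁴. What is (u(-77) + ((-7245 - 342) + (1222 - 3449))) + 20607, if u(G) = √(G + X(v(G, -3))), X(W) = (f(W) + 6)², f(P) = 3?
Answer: 10795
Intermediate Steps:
X(W) = 81 (X(W) = (3 + 6)² = 9² = 81)
u(G) = √(81 + G) (u(G) = √(G + 81) = √(81 + G))
(u(-77) + ((-7245 - 342) + (1222 - 3449))) + 20607 = (√(81 - 77) + ((-7245 - 342) + (1222 - 3449))) + 20607 = (√4 + (-7587 - 2227)) + 20607 = (2 - 9814) + 20607 = -9812 + 20607 = 10795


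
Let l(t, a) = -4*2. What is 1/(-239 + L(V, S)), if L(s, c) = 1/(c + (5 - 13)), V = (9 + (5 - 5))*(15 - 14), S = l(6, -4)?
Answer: -16/3825 ≈ -0.0041830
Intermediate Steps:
l(t, a) = -8
S = -8
V = 9 (V = (9 + 0)*1 = 9*1 = 9)
L(s, c) = 1/(-8 + c) (L(s, c) = 1/(c - 8) = 1/(-8 + c))
1/(-239 + L(V, S)) = 1/(-239 + 1/(-8 - 8)) = 1/(-239 + 1/(-16)) = 1/(-239 - 1/16) = 1/(-3825/16) = -16/3825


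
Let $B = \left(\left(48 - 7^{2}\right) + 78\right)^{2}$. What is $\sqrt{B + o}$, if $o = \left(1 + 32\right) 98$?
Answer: $7 \sqrt{187} \approx 95.724$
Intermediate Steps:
$B = 5929$ ($B = \left(\left(48 - 49\right) + 78\right)^{2} = \left(-1 + 78\right)^{2} = 77^{2} = 5929$)
$o = 3234$ ($o = 33 \cdot 98 = 3234$)
$\sqrt{B + o} = \sqrt{5929 + 3234} = \sqrt{9163} = 7 \sqrt{187}$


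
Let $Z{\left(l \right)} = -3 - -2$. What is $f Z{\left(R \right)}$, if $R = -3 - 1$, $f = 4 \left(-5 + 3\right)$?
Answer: $8$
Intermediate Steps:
$f = -8$ ($f = 4 \left(-2\right) = -8$)
$R = -4$
$Z{\left(l \right)} = -1$ ($Z{\left(l \right)} = -3 + 2 = -1$)
$f Z{\left(R \right)} = \left(-8\right) \left(-1\right) = 8$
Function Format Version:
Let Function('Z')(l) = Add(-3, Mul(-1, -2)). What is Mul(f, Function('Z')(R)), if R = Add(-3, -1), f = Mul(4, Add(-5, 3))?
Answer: 8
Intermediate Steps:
f = -8 (f = Mul(4, -2) = -8)
R = -4
Function('Z')(l) = -1 (Function('Z')(l) = Add(-3, 2) = -1)
Mul(f, Function('Z')(R)) = Mul(-8, -1) = 8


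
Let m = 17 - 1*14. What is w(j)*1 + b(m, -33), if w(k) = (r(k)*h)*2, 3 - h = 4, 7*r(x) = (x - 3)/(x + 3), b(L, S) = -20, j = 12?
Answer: -706/35 ≈ -20.171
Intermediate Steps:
m = 3 (m = 17 - 14 = 3)
r(x) = (-3 + x)/(7*(3 + x)) (r(x) = ((x - 3)/(x + 3))/7 = ((-3 + x)/(3 + x))/7 = (-3 + x)/(7*(3 + x)))
h = -1 (h = 3 - 1*4 = 3 - 4 = -1)
w(k) = -2*(-3 + k)/(7*(3 + k)) (w(k) = (((-3 + k)/(7*(3 + k)))*(-1))*2 = -(-3 + k)/(7*(3 + k))*2 = -2*(-3 + k)/(7*(3 + k)))
w(j)*1 + b(m, -33) = (2*(3 - 1*12)/(7*(3 + 12)))*1 - 20 = ((2/7)*(3 - 12)/15)*1 - 20 = ((2/7)*(1/15)*(-9))*1 - 20 = -6/35*1 - 20 = -6/35 - 20 = -706/35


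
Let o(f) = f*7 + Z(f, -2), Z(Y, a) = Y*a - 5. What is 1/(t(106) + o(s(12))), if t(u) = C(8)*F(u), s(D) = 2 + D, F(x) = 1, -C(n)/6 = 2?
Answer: 1/53 ≈ 0.018868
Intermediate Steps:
Z(Y, a) = -5 + Y*a
C(n) = -12 (C(n) = -6*2 = -12)
o(f) = -5 + 5*f (o(f) = f*7 + (-5 + f*(-2)) = 7*f + (-5 - 2*f) = -5 + 5*f)
t(u) = -12 (t(u) = -12*1 = -12)
1/(t(106) + o(s(12))) = 1/(-12 + (-5 + 5*(2 + 12))) = 1/(-12 + (-5 + 5*14)) = 1/(-12 + (-5 + 70)) = 1/(-12 + 65) = 1/53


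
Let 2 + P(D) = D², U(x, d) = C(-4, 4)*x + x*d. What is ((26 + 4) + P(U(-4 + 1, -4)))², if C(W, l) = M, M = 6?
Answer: 4096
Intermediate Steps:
C(W, l) = 6
U(x, d) = 6*x + d*x (U(x, d) = 6*x + x*d = 6*x + d*x)
P(D) = -2 + D²
((26 + 4) + P(U(-4 + 1, -4)))² = ((26 + 4) + (-2 + ((-4 + 1)*(6 - 4))²))² = (30 + (-2 + (-3*2)²))² = (30 + (-2 + (-6)²))² = (30 + (-2 + 36))² = (30 + 34)² = 64² = 4096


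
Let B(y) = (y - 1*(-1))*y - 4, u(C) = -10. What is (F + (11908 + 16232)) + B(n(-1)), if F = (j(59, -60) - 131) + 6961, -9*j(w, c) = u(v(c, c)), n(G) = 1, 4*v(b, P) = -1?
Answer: 314722/9 ≈ 34969.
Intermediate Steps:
v(b, P) = -1/4 (v(b, P) = (1/4)*(-1) = -1/4)
j(w, c) = 10/9 (j(w, c) = -1/9*(-10) = 10/9)
F = 61480/9 (F = (10/9 - 131) + 6961 = -1169/9 + 6961 = 61480/9 ≈ 6831.1)
B(y) = -4 + y*(1 + y) (B(y) = (y + 1)*y - 4 = (1 + y)*y - 4 = y*(1 + y) - 4 = -4 + y*(1 + y))
(F + (11908 + 16232)) + B(n(-1)) = (61480/9 + (11908 + 16232)) + (-4 + 1 + 1**2) = (61480/9 + 28140) + (-4 + 1 + 1) = 314740/9 - 2 = 314722/9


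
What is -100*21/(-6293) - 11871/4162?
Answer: -9423429/3741638 ≈ -2.5185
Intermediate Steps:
-100*21/(-6293) - 11871/4162 = -2100*(-1/6293) - 11871*1/4162 = 300/899 - 11871/4162 = -9423429/3741638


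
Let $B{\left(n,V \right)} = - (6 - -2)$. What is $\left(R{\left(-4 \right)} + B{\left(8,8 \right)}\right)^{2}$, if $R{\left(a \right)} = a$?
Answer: $144$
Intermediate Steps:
$B{\left(n,V \right)} = -8$ ($B{\left(n,V \right)} = - (6 + 2) = \left(-1\right) 8 = -8$)
$\left(R{\left(-4 \right)} + B{\left(8,8 \right)}\right)^{2} = \left(-4 - 8\right)^{2} = \left(-12\right)^{2} = 144$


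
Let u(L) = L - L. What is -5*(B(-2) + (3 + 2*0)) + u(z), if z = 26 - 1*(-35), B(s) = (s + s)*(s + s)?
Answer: -95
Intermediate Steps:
B(s) = 4*s² (B(s) = (2*s)*(2*s) = 4*s²)
z = 61 (z = 26 + 35 = 61)
u(L) = 0
-5*(B(-2) + (3 + 2*0)) + u(z) = -5*(4*(-2)² + (3 + 2*0)) + 0 = -5*(4*4 + (3 + 0)) + 0 = -5*(16 + 3) + 0 = -5*19 + 0 = -95 + 0 = -95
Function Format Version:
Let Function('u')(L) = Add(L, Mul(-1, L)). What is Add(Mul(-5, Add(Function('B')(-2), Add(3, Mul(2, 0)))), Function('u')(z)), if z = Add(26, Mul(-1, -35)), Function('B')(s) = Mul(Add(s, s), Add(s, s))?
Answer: -95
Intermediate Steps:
Function('B')(s) = Mul(4, Pow(s, 2)) (Function('B')(s) = Mul(Mul(2, s), Mul(2, s)) = Mul(4, Pow(s, 2)))
z = 61 (z = Add(26, 35) = 61)
Function('u')(L) = 0
Add(Mul(-5, Add(Function('B')(-2), Add(3, Mul(2, 0)))), Function('u')(z)) = Add(Mul(-5, Add(Mul(4, Pow(-2, 2)), Add(3, Mul(2, 0)))), 0) = Add(Mul(-5, Add(Mul(4, 4), Add(3, 0))), 0) = Add(Mul(-5, Add(16, 3)), 0) = Add(Mul(-5, 19), 0) = Add(-95, 0) = -95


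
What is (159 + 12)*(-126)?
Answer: -21546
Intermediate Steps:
(159 + 12)*(-126) = 171*(-126) = -21546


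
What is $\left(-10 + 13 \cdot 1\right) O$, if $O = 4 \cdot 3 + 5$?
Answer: $51$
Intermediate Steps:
$O = 17$ ($O = 12 + 5 = 17$)
$\left(-10 + 13 \cdot 1\right) O = \left(-10 + 13 \cdot 1\right) 17 = \left(-10 + 13\right) 17 = 3 \cdot 17 = 51$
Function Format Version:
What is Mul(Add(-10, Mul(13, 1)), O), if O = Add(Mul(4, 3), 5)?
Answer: 51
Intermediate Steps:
O = 17 (O = Add(12, 5) = 17)
Mul(Add(-10, Mul(13, 1)), O) = Mul(Add(-10, Mul(13, 1)), 17) = Mul(Add(-10, 13), 17) = Mul(3, 17) = 51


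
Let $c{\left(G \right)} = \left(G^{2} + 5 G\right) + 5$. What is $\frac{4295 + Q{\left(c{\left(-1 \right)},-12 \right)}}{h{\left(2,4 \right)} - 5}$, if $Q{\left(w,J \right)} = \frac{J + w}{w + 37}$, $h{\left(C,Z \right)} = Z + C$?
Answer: $\frac{163199}{38} \approx 4294.7$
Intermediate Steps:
$h{\left(C,Z \right)} = C + Z$
$c{\left(G \right)} = 5 + G^{2} + 5 G$
$Q{\left(w,J \right)} = \frac{J + w}{37 + w}$
$\frac{4295 + Q{\left(c{\left(-1 \right)},-12 \right)}}{h{\left(2,4 \right)} - 5} = \frac{4295 + \frac{-12 + \left(5 + \left(-1\right)^{2} + 5 \left(-1\right)\right)}{37 + \left(5 + \left(-1\right)^{2} + 5 \left(-1\right)\right)}}{\left(2 + 4\right) - 5} = \frac{4295 + \frac{-12 + \left(5 + 1 - 5\right)}{37 + \left(5 + 1 - 5\right)}}{6 - 5} = \frac{4295 + \frac{-12 + 1}{37 + 1}}{1} = 1 \left(4295 + \frac{1}{38} \left(-11\right)\right) = 1 \left(4295 - \frac{11}{38}\right) = 1 \cdot \frac{163199}{38} = \frac{163199}{38}$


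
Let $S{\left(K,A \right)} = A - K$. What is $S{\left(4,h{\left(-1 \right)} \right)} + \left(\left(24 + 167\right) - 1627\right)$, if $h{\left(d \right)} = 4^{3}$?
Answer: $-1376$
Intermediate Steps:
$h{\left(d \right)} = 64$
$S{\left(4,h{\left(-1 \right)} \right)} + \left(\left(24 + 167\right) - 1627\right) = \left(64 - 4\right) + \left(\left(24 + 167\right) - 1627\right) = \left(64 - 4\right) + \left(191 - 1627\right) = 60 - 1436 = -1376$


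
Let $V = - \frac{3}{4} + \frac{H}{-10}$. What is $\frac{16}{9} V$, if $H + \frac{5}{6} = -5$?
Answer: $- \frac{8}{27} \approx -0.2963$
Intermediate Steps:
$H = - \frac{35}{6}$ ($H = - \frac{5}{6} - 5 = - \frac{35}{6} \approx -5.8333$)
$V = - \frac{1}{6}$ ($V = - \frac{3}{4} - \frac{35}{6 \left(-10\right)} = \left(-3\right) \frac{1}{4} - - \frac{7}{12} = - \frac{3}{4} + \frac{7}{12} = - \frac{1}{6} \approx -0.16667$)
$\frac{16}{9} V = \frac{16}{9} \left(- \frac{1}{6}\right) = - \frac{8}{27}$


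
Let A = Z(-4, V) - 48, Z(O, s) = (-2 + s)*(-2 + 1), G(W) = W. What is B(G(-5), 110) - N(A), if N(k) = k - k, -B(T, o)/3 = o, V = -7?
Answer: -330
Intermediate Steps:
Z(O, s) = 2 - s (Z(O, s) = (-2 + s)*(-1) = 2 - s)
B(T, o) = -3*o
A = -39 (A = (2 - 1*(-7)) - 48 = (2 + 7) - 48 = 9 - 48 = -39)
N(k) = 0
B(G(-5), 110) - N(A) = -3*110 - 1*0 = -330 + 0 = -330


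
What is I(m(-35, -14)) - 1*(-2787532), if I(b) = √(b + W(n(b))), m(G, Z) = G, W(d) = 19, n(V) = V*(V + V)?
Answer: 2787532 + 4*I ≈ 2.7875e+6 + 4.0*I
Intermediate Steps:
n(V) = 2*V² (n(V) = V*(2*V) = 2*V²)
I(b) = √(19 + b) (I(b) = √(b + 19) = √(19 + b))
I(m(-35, -14)) - 1*(-2787532) = √(19 - 35) - 1*(-2787532) = √(-16) + 2787532 = 4*I + 2787532 = 2787532 + 4*I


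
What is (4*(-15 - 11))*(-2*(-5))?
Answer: -1040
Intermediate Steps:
(4*(-15 - 11))*(-2*(-5)) = (4*(-26))*10 = -104*10 = -1040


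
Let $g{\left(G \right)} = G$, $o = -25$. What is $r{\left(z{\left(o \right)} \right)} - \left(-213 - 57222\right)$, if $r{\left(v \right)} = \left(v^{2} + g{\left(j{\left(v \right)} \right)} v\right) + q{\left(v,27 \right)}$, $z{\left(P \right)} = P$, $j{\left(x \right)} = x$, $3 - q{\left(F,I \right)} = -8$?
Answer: $58696$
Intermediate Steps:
$q{\left(F,I \right)} = 11$ ($q{\left(F,I \right)} = 3 - -8 = 3 + 8 = 11$)
$r{\left(v \right)} = 11 + 2 v^{2}$ ($r{\left(v \right)} = \left(v^{2} + v v\right) + 11 = \left(v^{2} + v^{2}\right) + 11 = 2 v^{2} + 11 = 11 + 2 v^{2}$)
$r{\left(z{\left(o \right)} \right)} - \left(-213 - 57222\right) = \left(11 + 2 \left(-25\right)^{2}\right) - \left(-213 - 57222\right) = \left(11 + 2 \cdot 625\right) - \left(-213 - 57222\right) = \left(11 + 1250\right) - -57435 = 1261 + 57435 = 58696$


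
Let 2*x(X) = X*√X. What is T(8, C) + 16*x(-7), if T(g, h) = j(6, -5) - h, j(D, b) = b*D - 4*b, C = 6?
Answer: -16 - 56*I*√7 ≈ -16.0 - 148.16*I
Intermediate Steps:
x(X) = X^(3/2)/2 (x(X) = (X*√X)/2 = X^(3/2)/2)
j(D, b) = -4*b + D*b (j(D, b) = D*b - 4*b = -4*b + D*b)
T(g, h) = -10 - h (T(g, h) = -5*(-4 + 6) - h = -5*2 - h = -10 - h)
T(8, C) + 16*x(-7) = (-10 - 1*6) + 16*((-7)^(3/2)/2) = (-10 - 6) + 16*((-7*I*√7)/2) = -16 + 16*(-7*I*√7/2) = -16 - 56*I*√7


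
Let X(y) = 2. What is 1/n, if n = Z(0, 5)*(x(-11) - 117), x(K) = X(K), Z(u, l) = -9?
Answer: 1/1035 ≈ 0.00096618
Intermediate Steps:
x(K) = 2
n = 1035 (n = -9*(2 - 117) = -9*(-115) = 1035)
1/n = 1/1035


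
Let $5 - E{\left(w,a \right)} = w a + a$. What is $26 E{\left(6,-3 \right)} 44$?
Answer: $29744$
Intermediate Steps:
$E{\left(w,a \right)} = 5 - a - a w$ ($E{\left(w,a \right)} = 5 - \left(w a + a\right) = 5 - \left(a w + a\right) = 5 - \left(a + a w\right) = 5 - a - a w$)
$26 E{\left(6,-3 \right)} 44 = 26 \left(5 - -3 - \left(-3\right) 6\right) 44 = 26 \left(5 + 3 + 18\right) 44 = 26 \cdot 26 \cdot 44 = 676 \cdot 44 = 29744$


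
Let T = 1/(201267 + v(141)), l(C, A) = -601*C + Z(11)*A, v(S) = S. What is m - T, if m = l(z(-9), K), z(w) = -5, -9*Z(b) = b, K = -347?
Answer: 2071951229/604224 ≈ 3429.1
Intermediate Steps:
Z(b) = -b/9
l(C, A) = -601*C - 11*A/9 (l(C, A) = -601*C + (-⅑*11)*A = -601*C - 11*A/9)
m = 30862/9 (m = -601*(-5) - 11/9*(-347) = 3005 + 3817/9 = 30862/9 ≈ 3429.1)
T = 1/201408 (T = 1/(201267 + 141) = 1/201408 ≈ 4.9650e-6)
m - T = 30862/9 - 1*1/201408 = 30862/9 - 1/201408 = 2071951229/604224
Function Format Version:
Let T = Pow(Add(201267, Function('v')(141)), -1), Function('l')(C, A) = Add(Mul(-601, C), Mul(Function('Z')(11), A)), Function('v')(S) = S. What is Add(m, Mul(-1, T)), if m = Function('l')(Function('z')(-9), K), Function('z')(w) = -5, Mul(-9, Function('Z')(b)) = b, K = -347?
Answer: Rational(2071951229, 604224) ≈ 3429.1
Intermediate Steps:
Function('Z')(b) = Mul(Rational(-1, 9), b)
Function('l')(C, A) = Add(Mul(-601, C), Mul(Rational(-11, 9), A)) (Function('l')(C, A) = Add(Mul(-601, C), Mul(Mul(Rational(-1, 9), 11), A)) = Add(Mul(-601, C), Mul(Rational(-11, 9), A)))
m = Rational(30862, 9) (m = Add(Mul(-601, -5), Mul(Rational(-11, 9), -347)) = Add(3005, Rational(3817, 9)) = Rational(30862, 9) ≈ 3429.1)
T = Rational(1, 201408) (T = Pow(Add(201267, 141), -1) = Pow(201408, -1) = Rational(1, 201408) ≈ 4.9650e-6)
Add(m, Mul(-1, T)) = Add(Rational(30862, 9), Mul(-1, Rational(1, 201408))) = Add(Rational(30862, 9), Rational(-1, 201408)) = Rational(2071951229, 604224)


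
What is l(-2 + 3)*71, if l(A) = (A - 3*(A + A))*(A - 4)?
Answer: 1065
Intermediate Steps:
l(A) = -5*A*(-4 + A) (l(A) = (A - 6*A)*(-4 + A) = (-5*A)*(-4 + A) = -5*A*(-4 + A))
l(-2 + 3)*71 = (5*(-2 + 3)*(4 - (-2 + 3)))*71 = (5*1*(4 - 1*1))*71 = (5*1*(4 - 1))*71 = (5*1*3)*71 = 15*71 = 1065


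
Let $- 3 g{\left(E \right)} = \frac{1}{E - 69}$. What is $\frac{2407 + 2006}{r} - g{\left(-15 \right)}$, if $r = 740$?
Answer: $\frac{138917}{23310} \approx 5.9595$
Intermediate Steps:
$g{\left(E \right)} = - \frac{1}{3 \left(-69 + E\right)}$ ($g{\left(E \right)} = - \frac{1}{3 \left(E - 69\right)} = - \frac{1}{3 \left(-69 + E\right)}$)
$\frac{2407 + 2006}{r} - g{\left(-15 \right)} = \frac{2407 + 2006}{740} - - \frac{1}{-207 + 3 \left(-15\right)} = 4413 \cdot \frac{1}{740} - - \frac{1}{-207 - 45} = \frac{4413}{740} - - \frac{1}{-252} = \frac{4413}{740} - \left(-1\right) \left(- \frac{1}{252}\right) = \frac{4413}{740} - \frac{1}{252} = \frac{138917}{23310}$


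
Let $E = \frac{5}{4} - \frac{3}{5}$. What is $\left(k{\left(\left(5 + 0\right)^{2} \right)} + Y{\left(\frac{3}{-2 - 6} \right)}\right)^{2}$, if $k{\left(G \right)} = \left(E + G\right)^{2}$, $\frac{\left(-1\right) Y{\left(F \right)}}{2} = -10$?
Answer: $\frac{73532626561}{160000} \approx 4.5958 \cdot 10^{5}$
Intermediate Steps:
$Y{\left(F \right)} = 20$ ($Y{\left(F \right)} = \left(-2\right) \left(-10\right) = 20$)
$E = \frac{13}{20}$ ($E = 5 \cdot \frac{1}{4} - \frac{3}{5} = \frac{5}{4} - \frac{3}{5} = \frac{13}{20} \approx 0.65$)
$k{\left(G \right)} = \left(\frac{13}{20} + G\right)^{2}$
$\left(k{\left(\left(5 + 0\right)^{2} \right)} + Y{\left(\frac{3}{-2 - 6} \right)}\right)^{2} = \left(\frac{\left(13 + 20 \left(5 + 0\right)^{2}\right)^{2}}{400} + 20\right)^{2} = \left(\frac{\left(13 + 20 \cdot 5^{2}\right)^{2}}{400} + 20\right)^{2} = \left(\frac{\left(13 + 20 \cdot 25\right)^{2}}{400} + 20\right)^{2} = \left(\frac{\left(13 + 500\right)^{2}}{400} + 20\right)^{2} = \left(\frac{513^{2}}{400} + 20\right)^{2} = \left(\frac{1}{400} \cdot 263169 + 20\right)^{2} = \left(\frac{263169}{400} + 20\right)^{2} = \left(\frac{271169}{400}\right)^{2} = \frac{73532626561}{160000}$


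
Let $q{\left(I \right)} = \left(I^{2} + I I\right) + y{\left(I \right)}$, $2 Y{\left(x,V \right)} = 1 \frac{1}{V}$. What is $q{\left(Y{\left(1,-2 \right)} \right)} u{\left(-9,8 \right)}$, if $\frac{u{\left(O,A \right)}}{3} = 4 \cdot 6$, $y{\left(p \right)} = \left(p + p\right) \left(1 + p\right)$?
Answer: $-18$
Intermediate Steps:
$y{\left(p \right)} = 2 p \left(1 + p\right)$
$u{\left(O,A \right)} = 72$ ($u{\left(O,A \right)} = 3 \cdot 4 \cdot 6 = 3 \cdot 24 = 72$)
$Y{\left(x,V \right)} = \frac{1}{2 V}$ ($Y{\left(x,V \right)} = \frac{1 \frac{1}{V}}{2} = \frac{1}{2 V}$)
$q{\left(I \right)} = 2 I^{2} + 2 I \left(1 + I\right)$ ($q{\left(I \right)} = \left(I^{2} + I I\right) + 2 I \left(1 + I\right) = \left(I^{2} + I^{2}\right) + 2 I \left(1 + I\right) = 2 I^{2} + 2 I \left(1 + I\right)$)
$q{\left(Y{\left(1,-2 \right)} \right)} u{\left(-9,8 \right)} = 2 \frac{1}{2 \left(-2\right)} \left(1 + 2 \frac{1}{2 \left(-2\right)}\right) 72 = 2 \cdot \frac{1}{2} \left(- \frac{1}{2}\right) \left(1 + 2 \cdot \frac{1}{2} \left(- \frac{1}{2}\right)\right) 72 = 2 \left(- \frac{1}{4}\right) \left(1 + 2 \left(- \frac{1}{4}\right)\right) 72 = 2 \left(- \frac{1}{4}\right) \left(1 - \frac{1}{2}\right) 72 = 2 \left(- \frac{1}{4}\right) \frac{1}{2} \cdot 72 = \left(- \frac{1}{4}\right) 72 = -18$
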